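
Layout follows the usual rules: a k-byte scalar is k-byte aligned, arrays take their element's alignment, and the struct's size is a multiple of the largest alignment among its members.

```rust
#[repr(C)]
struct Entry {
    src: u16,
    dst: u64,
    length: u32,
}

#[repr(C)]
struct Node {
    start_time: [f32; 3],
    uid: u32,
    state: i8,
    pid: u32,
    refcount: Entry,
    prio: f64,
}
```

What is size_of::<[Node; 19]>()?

1064

Entry: @0: src [2B, align 2] → 2; +6 pad (align 8); @8: dst [8B, align 8] → 16; @16: length [4B, align 4] → 20; +4 tail pad (align 8); size 24, align 8
@0: start_time [12B, align 4] → 12
@12: uid [4B, align 4] → 16
@16: state [1B, align 1] → 17
+3 pad (align 4)
@20: pid [4B, align 4] → 24
@24: refcount [24B, align 8] → 48
@48: prio [8B, align 8] → 56
size 56, align 8
array of 19: 19 × 56 = 1064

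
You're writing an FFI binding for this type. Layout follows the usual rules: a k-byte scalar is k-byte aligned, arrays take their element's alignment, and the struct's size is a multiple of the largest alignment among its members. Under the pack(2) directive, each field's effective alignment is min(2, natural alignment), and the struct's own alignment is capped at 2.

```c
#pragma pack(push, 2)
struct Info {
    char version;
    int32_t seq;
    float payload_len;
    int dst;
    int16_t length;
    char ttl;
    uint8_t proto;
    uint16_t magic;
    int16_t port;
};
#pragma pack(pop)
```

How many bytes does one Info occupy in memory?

version at 0 (size 1, align 1) → ends 1
pad 1 to align 2 for seq
seq at 2 (size 4, align 2) → ends 6
payload_len at 6 (size 4, align 2) → ends 10
dst at 10 (size 4, align 2) → ends 14
length at 14 (size 2, align 2) → ends 16
ttl at 16 (size 1, align 1) → ends 17
proto at 17 (size 1, align 1) → ends 18
magic at 18 (size 2, align 2) → ends 20
port at 20 (size 2, align 2) → ends 22
total 22 bytes, alignment 2

22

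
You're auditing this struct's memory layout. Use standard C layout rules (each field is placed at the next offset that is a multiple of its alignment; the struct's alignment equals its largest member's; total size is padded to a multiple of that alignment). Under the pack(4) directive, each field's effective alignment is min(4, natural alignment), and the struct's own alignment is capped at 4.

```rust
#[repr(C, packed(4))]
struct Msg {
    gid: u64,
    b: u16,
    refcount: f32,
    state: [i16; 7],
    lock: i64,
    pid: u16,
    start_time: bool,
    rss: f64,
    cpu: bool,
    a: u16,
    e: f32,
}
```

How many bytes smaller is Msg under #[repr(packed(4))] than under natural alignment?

4

natural layout:
  @0: gid [8B, align 8] → 8
  @8: b [2B, align 2] → 10
  +2 pad (align 4)
  @12: refcount [4B, align 4] → 16
  @16: state [14B, align 2] → 30
  +2 pad (align 8)
  @32: lock [8B, align 8] → 40
  @40: pid [2B, align 2] → 42
  @42: start_time [1B, align 1] → 43
  +5 pad (align 8)
  @48: rss [8B, align 8] → 56
  @56: cpu [1B, align 1] → 57
  +1 pad (align 2)
  @58: a [2B, align 2] → 60
  @60: e [4B, align 4] → 64
  size 64, align 8
packed(4) layout:
  @0: gid [8B, align 4] → 8
  @8: b [2B, align 2] → 10
  +2 pad (align 4)
  @12: refcount [4B, align 4] → 16
  @16: state [14B, align 2] → 30
  +2 pad (align 4)
  @32: lock [8B, align 4] → 40
  @40: pid [2B, align 2] → 42
  @42: start_time [1B, align 1] → 43
  +1 pad (align 4)
  @44: rss [8B, align 4] → 52
  @52: cpu [1B, align 1] → 53
  +1 pad (align 2)
  @54: a [2B, align 2] → 56
  @56: e [4B, align 4] → 60
  size 60, align 4
64 − 60 = 4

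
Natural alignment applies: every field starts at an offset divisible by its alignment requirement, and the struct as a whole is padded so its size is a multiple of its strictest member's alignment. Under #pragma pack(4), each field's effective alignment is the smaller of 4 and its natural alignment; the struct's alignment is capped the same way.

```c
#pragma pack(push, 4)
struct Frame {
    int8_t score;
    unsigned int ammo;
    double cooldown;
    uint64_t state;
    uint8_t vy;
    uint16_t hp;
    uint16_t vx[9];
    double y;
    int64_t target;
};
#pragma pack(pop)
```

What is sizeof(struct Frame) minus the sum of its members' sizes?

6

0..1  score  (1B, 1-aligned)
1..4  -- padding (3B)
4..8  ammo  (4B, 4-aligned)
8..16  cooldown  (8B, 4-aligned)
16..24  state  (8B, 4-aligned)
24..25  vy  (1B, 1-aligned)
25..26  -- padding (1B)
26..28  hp  (2B, 2-aligned)
28..46  vx  (18B, 2-aligned)
46..48  -- padding (2B)
48..56  y  (8B, 4-aligned)
56..64  target  (8B, 4-aligned)
sizeof = 64, alignof = 4
data bytes 58, size 64 → padding 6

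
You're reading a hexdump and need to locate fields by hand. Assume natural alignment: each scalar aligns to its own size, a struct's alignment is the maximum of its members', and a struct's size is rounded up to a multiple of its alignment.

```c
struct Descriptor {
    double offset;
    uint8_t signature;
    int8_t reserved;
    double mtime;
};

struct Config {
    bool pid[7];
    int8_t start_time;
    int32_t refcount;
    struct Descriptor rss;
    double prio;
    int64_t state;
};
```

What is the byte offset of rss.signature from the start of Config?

Descriptor: 0..8  offset  (8B, 8-aligned); 8..9  signature  (1B, 1-aligned); 9..10  reserved  (1B, 1-aligned); 10..16  -- padding (6B); 16..24  mtime  (8B, 8-aligned); sizeof = 24, alignof = 8
0..7  pid  (7B, 1-aligned)
7..8  start_time  (1B, 1-aligned)
8..12  refcount  (4B, 4-aligned)
12..16  -- padding (4B)
16..40  rss  (24B, 8-aligned)
within Descriptor: signature at 8
16 + 8 = 24

24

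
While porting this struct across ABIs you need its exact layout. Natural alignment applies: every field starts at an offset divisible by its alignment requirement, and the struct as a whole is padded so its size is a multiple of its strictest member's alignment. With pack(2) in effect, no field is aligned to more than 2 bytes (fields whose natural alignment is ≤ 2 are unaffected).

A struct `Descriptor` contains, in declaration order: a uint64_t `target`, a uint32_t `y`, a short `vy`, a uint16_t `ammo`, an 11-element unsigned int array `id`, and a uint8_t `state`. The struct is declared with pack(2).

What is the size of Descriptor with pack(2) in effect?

62

target at 0 (size 8, align 2) → ends 8
y at 8 (size 4, align 2) → ends 12
vy at 12 (size 2, align 2) → ends 14
ammo at 14 (size 2, align 2) → ends 16
id at 16 (size 44, align 2) → ends 60
state at 60 (size 1, align 1) → ends 61
tail pad 1 to reach multiple of 2
total 62 bytes, alignment 2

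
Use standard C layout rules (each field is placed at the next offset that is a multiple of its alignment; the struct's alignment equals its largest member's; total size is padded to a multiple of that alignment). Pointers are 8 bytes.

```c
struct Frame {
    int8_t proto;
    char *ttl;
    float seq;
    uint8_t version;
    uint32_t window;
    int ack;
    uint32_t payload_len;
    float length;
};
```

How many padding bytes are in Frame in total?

0..1  proto  (1B, 1-aligned)
1..8  -- padding (7B)
8..16  ttl  (8B, 8-aligned)
16..20  seq  (4B, 4-aligned)
20..21  version  (1B, 1-aligned)
21..24  -- padding (3B)
24..28  window  (4B, 4-aligned)
28..32  ack  (4B, 4-aligned)
32..36  payload_len  (4B, 4-aligned)
36..40  length  (4B, 4-aligned)
sizeof = 40, alignof = 8
data bytes 30, size 40 → padding 10

10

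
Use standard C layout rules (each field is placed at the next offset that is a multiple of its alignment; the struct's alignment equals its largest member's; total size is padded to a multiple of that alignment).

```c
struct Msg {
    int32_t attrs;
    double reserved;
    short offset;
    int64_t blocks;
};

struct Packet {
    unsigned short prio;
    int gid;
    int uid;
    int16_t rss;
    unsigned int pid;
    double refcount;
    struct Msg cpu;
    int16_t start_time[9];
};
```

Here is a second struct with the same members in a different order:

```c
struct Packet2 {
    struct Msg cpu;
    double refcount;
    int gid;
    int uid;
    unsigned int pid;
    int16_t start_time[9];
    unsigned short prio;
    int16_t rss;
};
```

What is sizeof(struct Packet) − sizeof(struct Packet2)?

8

Msg: 0..4  attrs  (4B, 4-aligned); 4..8  -- padding (4B); 8..16  reserved  (8B, 8-aligned); 16..18  offset  (2B, 2-aligned); 18..24  -- padding (6B); 24..32  blocks  (8B, 8-aligned); sizeof = 32, alignof = 8
0..2  prio  (2B, 2-aligned)
2..4  -- padding (2B)
4..8  gid  (4B, 4-aligned)
8..12  uid  (4B, 4-aligned)
12..14  rss  (2B, 2-aligned)
14..16  -- padding (2B)
16..20  pid  (4B, 4-aligned)
20..24  -- padding (4B)
24..32  refcount  (8B, 8-aligned)
32..64  cpu  (32B, 8-aligned)
64..82  start_time  (18B, 2-aligned)
82..88  -- tail padding (6B)
sizeof = 88, alignof = 8
— Packet2 —
0..32  cpu  (32B, 8-aligned)
32..40  refcount  (8B, 8-aligned)
40..44  gid  (4B, 4-aligned)
44..48  uid  (4B, 4-aligned)
48..52  pid  (4B, 4-aligned)
52..70  start_time  (18B, 2-aligned)
70..72  prio  (2B, 2-aligned)
72..74  rss  (2B, 2-aligned)
74..80  -- tail padding (6B)
sizeof = 80, alignof = 8
88 − 80 = 8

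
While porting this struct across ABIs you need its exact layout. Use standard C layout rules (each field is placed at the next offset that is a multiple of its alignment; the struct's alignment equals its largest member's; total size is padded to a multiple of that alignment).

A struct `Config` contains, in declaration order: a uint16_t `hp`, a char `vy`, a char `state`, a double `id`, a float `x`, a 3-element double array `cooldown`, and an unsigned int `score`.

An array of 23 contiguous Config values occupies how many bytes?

hp at 0 (size 2, align 2) → ends 2
vy at 2 (size 1, align 1) → ends 3
state at 3 (size 1, align 1) → ends 4
pad 4 to align 8 for id
id at 8 (size 8, align 8) → ends 16
x at 16 (size 4, align 4) → ends 20
pad 4 to align 8 for cooldown
cooldown at 24 (size 24, align 8) → ends 48
score at 48 (size 4, align 4) → ends 52
tail pad 4 to reach multiple of 8
total 56 bytes, alignment 8
array of 23: 23 × 56 = 1288

1288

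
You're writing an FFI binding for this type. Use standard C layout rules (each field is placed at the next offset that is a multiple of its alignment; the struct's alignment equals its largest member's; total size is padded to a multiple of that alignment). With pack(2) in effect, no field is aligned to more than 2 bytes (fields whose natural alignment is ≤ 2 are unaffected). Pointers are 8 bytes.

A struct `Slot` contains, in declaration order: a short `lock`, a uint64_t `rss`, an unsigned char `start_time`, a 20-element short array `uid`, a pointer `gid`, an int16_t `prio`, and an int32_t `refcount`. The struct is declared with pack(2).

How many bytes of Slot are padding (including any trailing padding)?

@0: lock [2B, align 2] → 2
@2: rss [8B, align 2] → 10
@10: start_time [1B, align 1] → 11
+1 pad (align 2)
@12: uid [40B, align 2] → 52
@52: gid [8B, align 2] → 60
@60: prio [2B, align 2] → 62
@62: refcount [4B, align 2] → 66
size 66, align 2
data bytes 65, size 66 → padding 1

1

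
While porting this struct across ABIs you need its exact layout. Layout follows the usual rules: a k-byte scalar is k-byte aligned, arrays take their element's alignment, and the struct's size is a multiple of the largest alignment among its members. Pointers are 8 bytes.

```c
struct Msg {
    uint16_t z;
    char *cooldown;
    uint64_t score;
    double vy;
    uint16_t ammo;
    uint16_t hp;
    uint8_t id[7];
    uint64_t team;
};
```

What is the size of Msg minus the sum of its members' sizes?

11

z at 0 (size 2, align 2) → ends 2
pad 6 to align 8 for cooldown
cooldown at 8 (size 8, align 8) → ends 16
score at 16 (size 8, align 8) → ends 24
vy at 24 (size 8, align 8) → ends 32
ammo at 32 (size 2, align 2) → ends 34
hp at 34 (size 2, align 2) → ends 36
id at 36 (size 7, align 1) → ends 43
pad 5 to align 8 for team
team at 48 (size 8, align 8) → ends 56
total 56 bytes, alignment 8
data bytes 45, size 56 → padding 11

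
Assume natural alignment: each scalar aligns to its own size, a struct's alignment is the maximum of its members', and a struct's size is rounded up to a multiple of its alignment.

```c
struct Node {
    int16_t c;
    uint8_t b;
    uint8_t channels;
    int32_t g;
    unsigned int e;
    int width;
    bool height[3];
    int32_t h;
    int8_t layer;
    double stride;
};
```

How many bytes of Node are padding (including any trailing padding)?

@0: c [2B, align 2] → 2
@2: b [1B, align 1] → 3
@3: channels [1B, align 1] → 4
@4: g [4B, align 4] → 8
@8: e [4B, align 4] → 12
@12: width [4B, align 4] → 16
@16: height [3B, align 1] → 19
+1 pad (align 4)
@20: h [4B, align 4] → 24
@24: layer [1B, align 1] → 25
+7 pad (align 8)
@32: stride [8B, align 8] → 40
size 40, align 8
data bytes 32, size 40 → padding 8

8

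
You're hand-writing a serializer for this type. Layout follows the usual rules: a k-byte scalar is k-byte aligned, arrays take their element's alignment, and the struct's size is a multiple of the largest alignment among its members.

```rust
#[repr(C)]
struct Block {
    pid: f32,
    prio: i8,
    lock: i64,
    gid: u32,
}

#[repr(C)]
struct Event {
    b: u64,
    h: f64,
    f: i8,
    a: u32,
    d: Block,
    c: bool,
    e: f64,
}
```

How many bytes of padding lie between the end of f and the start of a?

3

Block: pid at 0 (size 4, align 4) → ends 4; prio at 4 (size 1, align 1) → ends 5; pad 3 to align 8 for lock; lock at 8 (size 8, align 8) → ends 16; gid at 16 (size 4, align 4) → ends 20; tail pad 4 to reach multiple of 8; total 24 bytes, alignment 8
b at 0 (size 8, align 8) → ends 8
h at 8 (size 8, align 8) → ends 16
f at 16 (size 1, align 1) → ends 17
pad 3 to align 4 for a
a at 20 (size 4, align 4) → ends 24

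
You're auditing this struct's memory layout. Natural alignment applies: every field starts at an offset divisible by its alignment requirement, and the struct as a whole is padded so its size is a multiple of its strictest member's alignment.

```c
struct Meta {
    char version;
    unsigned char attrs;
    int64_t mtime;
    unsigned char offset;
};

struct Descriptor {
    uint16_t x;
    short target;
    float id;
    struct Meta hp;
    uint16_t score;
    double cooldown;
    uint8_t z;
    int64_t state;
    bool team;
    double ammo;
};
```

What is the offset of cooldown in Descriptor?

Meta: version at 0 (size 1, align 1) → ends 1; attrs at 1 (size 1, align 1) → ends 2; pad 6 to align 8 for mtime; mtime at 8 (size 8, align 8) → ends 16; offset at 16 (size 1, align 1) → ends 17; tail pad 7 to reach multiple of 8; total 24 bytes, alignment 8
x at 0 (size 2, align 2) → ends 2
target at 2 (size 2, align 2) → ends 4
id at 4 (size 4, align 4) → ends 8
hp at 8 (size 24, align 8) → ends 32
score at 32 (size 2, align 2) → ends 34
pad 6 to align 8 for cooldown
cooldown at 40 (size 8, align 8) → ends 48

40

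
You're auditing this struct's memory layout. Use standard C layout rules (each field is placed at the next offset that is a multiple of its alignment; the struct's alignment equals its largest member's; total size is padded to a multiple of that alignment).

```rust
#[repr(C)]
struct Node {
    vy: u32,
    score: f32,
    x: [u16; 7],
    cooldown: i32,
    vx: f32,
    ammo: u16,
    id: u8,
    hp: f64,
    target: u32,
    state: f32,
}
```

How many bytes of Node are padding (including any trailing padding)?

0..4  vy  (4B, 4-aligned)
4..8  score  (4B, 4-aligned)
8..22  x  (14B, 2-aligned)
22..24  -- padding (2B)
24..28  cooldown  (4B, 4-aligned)
28..32  vx  (4B, 4-aligned)
32..34  ammo  (2B, 2-aligned)
34..35  id  (1B, 1-aligned)
35..40  -- padding (5B)
40..48  hp  (8B, 8-aligned)
48..52  target  (4B, 4-aligned)
52..56  state  (4B, 4-aligned)
sizeof = 56, alignof = 8
data bytes 49, size 56 → padding 7

7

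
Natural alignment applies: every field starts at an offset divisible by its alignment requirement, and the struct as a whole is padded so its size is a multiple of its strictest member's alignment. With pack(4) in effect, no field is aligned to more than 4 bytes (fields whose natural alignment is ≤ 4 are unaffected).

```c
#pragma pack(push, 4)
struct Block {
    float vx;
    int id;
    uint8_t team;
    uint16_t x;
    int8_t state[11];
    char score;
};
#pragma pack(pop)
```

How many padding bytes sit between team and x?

0..4  vx  (4B, 4-aligned)
4..8  id  (4B, 4-aligned)
8..9  team  (1B, 1-aligned)
9..10  -- padding (1B)
10..12  x  (2B, 2-aligned)

1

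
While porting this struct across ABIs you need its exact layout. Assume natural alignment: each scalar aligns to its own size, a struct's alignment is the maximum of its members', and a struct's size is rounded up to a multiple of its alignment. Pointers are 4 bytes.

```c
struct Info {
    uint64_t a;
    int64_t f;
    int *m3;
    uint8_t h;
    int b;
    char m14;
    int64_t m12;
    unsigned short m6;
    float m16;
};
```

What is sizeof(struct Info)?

0..8  a  (8B, 8-aligned)
8..16  f  (8B, 8-aligned)
16..20  m3  (4B, 4-aligned)
20..21  h  (1B, 1-aligned)
21..24  -- padding (3B)
24..28  b  (4B, 4-aligned)
28..29  m14  (1B, 1-aligned)
29..32  -- padding (3B)
32..40  m12  (8B, 8-aligned)
40..42  m6  (2B, 2-aligned)
42..44  -- padding (2B)
44..48  m16  (4B, 4-aligned)
sizeof = 48, alignof = 8

48 bytes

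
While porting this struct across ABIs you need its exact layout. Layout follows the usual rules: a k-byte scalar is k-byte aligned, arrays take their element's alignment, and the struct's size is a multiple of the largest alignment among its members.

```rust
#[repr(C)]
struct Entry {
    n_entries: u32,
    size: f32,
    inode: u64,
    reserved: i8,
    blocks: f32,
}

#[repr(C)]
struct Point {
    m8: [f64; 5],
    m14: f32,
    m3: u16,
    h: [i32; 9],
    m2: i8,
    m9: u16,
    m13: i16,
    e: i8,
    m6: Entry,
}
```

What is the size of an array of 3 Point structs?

360

Entry: @0: n_entries [4B, align 4] → 4; @4: size [4B, align 4] → 8; @8: inode [8B, align 8] → 16; @16: reserved [1B, align 1] → 17; +3 pad (align 4); @20: blocks [4B, align 4] → 24; size 24, align 8
@0: m8 [40B, align 8] → 40
@40: m14 [4B, align 4] → 44
@44: m3 [2B, align 2] → 46
+2 pad (align 4)
@48: h [36B, align 4] → 84
@84: m2 [1B, align 1] → 85
+1 pad (align 2)
@86: m9 [2B, align 2] → 88
@88: m13 [2B, align 2] → 90
@90: e [1B, align 1] → 91
+5 pad (align 8)
@96: m6 [24B, align 8] → 120
size 120, align 8
array of 3: 3 × 120 = 360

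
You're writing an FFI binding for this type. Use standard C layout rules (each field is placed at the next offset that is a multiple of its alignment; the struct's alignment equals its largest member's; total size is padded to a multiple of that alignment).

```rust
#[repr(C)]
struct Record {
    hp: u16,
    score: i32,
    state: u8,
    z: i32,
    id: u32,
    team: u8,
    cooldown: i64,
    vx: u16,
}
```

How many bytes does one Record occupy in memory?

40 bytes

hp at 0 (size 2, align 2) → ends 2
pad 2 to align 4 for score
score at 4 (size 4, align 4) → ends 8
state at 8 (size 1, align 1) → ends 9
pad 3 to align 4 for z
z at 12 (size 4, align 4) → ends 16
id at 16 (size 4, align 4) → ends 20
team at 20 (size 1, align 1) → ends 21
pad 3 to align 8 for cooldown
cooldown at 24 (size 8, align 8) → ends 32
vx at 32 (size 2, align 2) → ends 34
tail pad 6 to reach multiple of 8
total 40 bytes, alignment 8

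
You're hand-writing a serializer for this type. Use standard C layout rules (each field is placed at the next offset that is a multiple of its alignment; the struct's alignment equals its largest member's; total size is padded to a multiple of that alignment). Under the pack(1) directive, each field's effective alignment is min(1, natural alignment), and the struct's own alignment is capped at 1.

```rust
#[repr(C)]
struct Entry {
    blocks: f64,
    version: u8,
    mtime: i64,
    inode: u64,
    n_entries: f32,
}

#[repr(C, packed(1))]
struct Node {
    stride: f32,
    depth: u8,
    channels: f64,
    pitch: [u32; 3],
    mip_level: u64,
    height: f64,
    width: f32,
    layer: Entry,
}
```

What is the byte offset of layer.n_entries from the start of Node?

Entry: blocks at 0 (size 8, align 8) → ends 8; version at 8 (size 1, align 1) → ends 9; pad 7 to align 8 for mtime; mtime at 16 (size 8, align 8) → ends 24; inode at 24 (size 8, align 8) → ends 32; n_entries at 32 (size 4, align 4) → ends 36; tail pad 4 to reach multiple of 8; total 40 bytes, alignment 8
stride at 0 (size 4, align 1) → ends 4
depth at 4 (size 1, align 1) → ends 5
channels at 5 (size 8, align 1) → ends 13
pitch at 13 (size 12, align 1) → ends 25
mip_level at 25 (size 8, align 1) → ends 33
height at 33 (size 8, align 1) → ends 41
width at 41 (size 4, align 1) → ends 45
layer at 45 (size 40, align 1) → ends 85
within Entry: n_entries at 32
45 + 32 = 77

77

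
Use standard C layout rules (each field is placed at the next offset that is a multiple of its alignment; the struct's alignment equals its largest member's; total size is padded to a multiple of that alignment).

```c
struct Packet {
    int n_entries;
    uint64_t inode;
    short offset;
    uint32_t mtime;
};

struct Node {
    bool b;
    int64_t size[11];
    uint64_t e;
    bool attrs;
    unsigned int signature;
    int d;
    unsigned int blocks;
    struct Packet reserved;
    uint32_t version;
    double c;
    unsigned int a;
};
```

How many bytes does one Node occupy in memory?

168

Packet: 0..4  n_entries  (4B, 4-aligned); 4..8  -- padding (4B); 8..16  inode  (8B, 8-aligned); 16..18  offset  (2B, 2-aligned); 18..20  -- padding (2B); 20..24  mtime  (4B, 4-aligned); sizeof = 24, alignof = 8
0..1  b  (1B, 1-aligned)
1..8  -- padding (7B)
8..96  size  (88B, 8-aligned)
96..104  e  (8B, 8-aligned)
104..105  attrs  (1B, 1-aligned)
105..108  -- padding (3B)
108..112  signature  (4B, 4-aligned)
112..116  d  (4B, 4-aligned)
116..120  blocks  (4B, 4-aligned)
120..144  reserved  (24B, 8-aligned)
144..148  version  (4B, 4-aligned)
148..152  -- padding (4B)
152..160  c  (8B, 8-aligned)
160..164  a  (4B, 4-aligned)
164..168  -- tail padding (4B)
sizeof = 168, alignof = 8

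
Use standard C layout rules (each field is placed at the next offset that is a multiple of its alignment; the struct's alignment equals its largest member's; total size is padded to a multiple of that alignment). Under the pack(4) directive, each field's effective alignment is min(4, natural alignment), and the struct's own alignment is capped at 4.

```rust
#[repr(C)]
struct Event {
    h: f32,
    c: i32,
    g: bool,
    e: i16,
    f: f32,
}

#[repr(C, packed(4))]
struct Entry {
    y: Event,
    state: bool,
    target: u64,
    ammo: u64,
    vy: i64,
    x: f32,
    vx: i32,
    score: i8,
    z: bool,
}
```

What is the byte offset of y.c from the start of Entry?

4

Event: h at 0 (size 4, align 4) → ends 4; c at 4 (size 4, align 4) → ends 8; g at 8 (size 1, align 1) → ends 9; pad 1 to align 2 for e; e at 10 (size 2, align 2) → ends 12; f at 12 (size 4, align 4) → ends 16; total 16 bytes, alignment 4
y at 0 (size 16, align 4) → ends 16
within Event: c at 4
0 + 4 = 4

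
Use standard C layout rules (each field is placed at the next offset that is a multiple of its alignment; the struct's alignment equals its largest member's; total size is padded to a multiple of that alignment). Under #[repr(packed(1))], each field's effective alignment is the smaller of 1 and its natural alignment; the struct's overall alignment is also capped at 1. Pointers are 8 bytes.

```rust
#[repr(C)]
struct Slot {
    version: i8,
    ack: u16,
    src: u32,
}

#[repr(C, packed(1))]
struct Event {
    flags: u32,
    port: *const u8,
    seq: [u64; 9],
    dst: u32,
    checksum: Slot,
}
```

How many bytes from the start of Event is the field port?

Slot: 0..1  version  (1B, 1-aligned); 1..2  -- padding (1B); 2..4  ack  (2B, 2-aligned); 4..8  src  (4B, 4-aligned); sizeof = 8, alignof = 4
0..4  flags  (4B, 1-aligned)
4..12  port  (8B, 1-aligned)

4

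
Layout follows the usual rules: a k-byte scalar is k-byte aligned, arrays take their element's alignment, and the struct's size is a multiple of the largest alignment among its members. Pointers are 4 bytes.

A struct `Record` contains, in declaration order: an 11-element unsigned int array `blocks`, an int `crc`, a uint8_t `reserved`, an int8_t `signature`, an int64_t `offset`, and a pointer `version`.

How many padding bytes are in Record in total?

10

blocks at 0 (size 44, align 4) → ends 44
crc at 44 (size 4, align 4) → ends 48
reserved at 48 (size 1, align 1) → ends 49
signature at 49 (size 1, align 1) → ends 50
pad 6 to align 8 for offset
offset at 56 (size 8, align 8) → ends 64
version at 64 (size 4, align 4) → ends 68
tail pad 4 to reach multiple of 8
total 72 bytes, alignment 8
data bytes 62, size 72 → padding 10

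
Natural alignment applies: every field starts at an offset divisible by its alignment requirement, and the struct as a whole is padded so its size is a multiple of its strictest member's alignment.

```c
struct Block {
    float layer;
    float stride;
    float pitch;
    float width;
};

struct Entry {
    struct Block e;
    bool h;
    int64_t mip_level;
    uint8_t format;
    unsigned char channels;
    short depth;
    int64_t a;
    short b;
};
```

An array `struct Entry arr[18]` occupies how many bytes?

Block: @0: layer [4B, align 4] → 4; @4: stride [4B, align 4] → 8; @8: pitch [4B, align 4] → 12; @12: width [4B, align 4] → 16; size 16, align 4
@0: e [16B, align 4] → 16
@16: h [1B, align 1] → 17
+7 pad (align 8)
@24: mip_level [8B, align 8] → 32
@32: format [1B, align 1] → 33
@33: channels [1B, align 1] → 34
@34: depth [2B, align 2] → 36
+4 pad (align 8)
@40: a [8B, align 8] → 48
@48: b [2B, align 2] → 50
+6 tail pad (align 8)
size 56, align 8
array of 18: 18 × 56 = 1008

1008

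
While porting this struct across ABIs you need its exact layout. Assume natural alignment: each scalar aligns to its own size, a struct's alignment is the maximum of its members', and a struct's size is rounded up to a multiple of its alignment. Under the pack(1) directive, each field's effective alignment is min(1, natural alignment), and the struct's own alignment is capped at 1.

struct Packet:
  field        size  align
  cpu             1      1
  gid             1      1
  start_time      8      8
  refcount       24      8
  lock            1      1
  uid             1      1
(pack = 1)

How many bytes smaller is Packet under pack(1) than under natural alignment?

natural layout:
  @0: cpu [1B, align 1] → 1
  @1: gid [1B, align 1] → 2
  +6 pad (align 8)
  @8: start_time [8B, align 8] → 16
  @16: refcount [24B, align 8] → 40
  @40: lock [1B, align 1] → 41
  @41: uid [1B, align 1] → 42
  +6 tail pad (align 8)
  size 48, align 8
packed(1) layout:
  @0: cpu [1B, align 1] → 1
  @1: gid [1B, align 1] → 2
  @2: start_time [8B, align 1] → 10
  @10: refcount [24B, align 1] → 34
  @34: lock [1B, align 1] → 35
  @35: uid [1B, align 1] → 36
  size 36, align 1
48 − 36 = 12

12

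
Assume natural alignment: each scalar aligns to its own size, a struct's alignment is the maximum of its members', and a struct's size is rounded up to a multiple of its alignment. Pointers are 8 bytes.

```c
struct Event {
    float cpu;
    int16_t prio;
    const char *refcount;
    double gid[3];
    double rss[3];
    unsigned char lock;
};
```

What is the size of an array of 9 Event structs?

cpu at 0 (size 4, align 4) → ends 4
prio at 4 (size 2, align 2) → ends 6
pad 2 to align 8 for refcount
refcount at 8 (size 8, align 8) → ends 16
gid at 16 (size 24, align 8) → ends 40
rss at 40 (size 24, align 8) → ends 64
lock at 64 (size 1, align 1) → ends 65
tail pad 7 to reach multiple of 8
total 72 bytes, alignment 8
array of 9: 9 × 72 = 648

648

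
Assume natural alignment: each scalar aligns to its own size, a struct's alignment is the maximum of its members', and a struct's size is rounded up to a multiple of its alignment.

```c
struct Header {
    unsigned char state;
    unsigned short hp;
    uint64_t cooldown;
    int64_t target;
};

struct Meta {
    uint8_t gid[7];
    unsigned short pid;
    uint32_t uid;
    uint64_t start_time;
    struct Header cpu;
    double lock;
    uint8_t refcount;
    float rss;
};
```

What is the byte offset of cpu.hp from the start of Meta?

26

Header: state at 0 (size 1, align 1) → ends 1; pad 1 to align 2 for hp; hp at 2 (size 2, align 2) → ends 4; pad 4 to align 8 for cooldown; cooldown at 8 (size 8, align 8) → ends 16; target at 16 (size 8, align 8) → ends 24; total 24 bytes, alignment 8
gid at 0 (size 7, align 1) → ends 7
pad 1 to align 2 for pid
pid at 8 (size 2, align 2) → ends 10
pad 2 to align 4 for uid
uid at 12 (size 4, align 4) → ends 16
start_time at 16 (size 8, align 8) → ends 24
cpu at 24 (size 24, align 8) → ends 48
within Header: hp at 2
24 + 2 = 26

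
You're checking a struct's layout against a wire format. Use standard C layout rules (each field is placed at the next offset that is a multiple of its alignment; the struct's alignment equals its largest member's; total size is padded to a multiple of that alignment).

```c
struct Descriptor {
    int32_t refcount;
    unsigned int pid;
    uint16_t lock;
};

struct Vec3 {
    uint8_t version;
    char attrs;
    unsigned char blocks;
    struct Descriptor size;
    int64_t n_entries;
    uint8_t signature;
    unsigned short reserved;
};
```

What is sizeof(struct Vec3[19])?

608

Descriptor: @0: refcount [4B, align 4] → 4; @4: pid [4B, align 4] → 8; @8: lock [2B, align 2] → 10; +2 tail pad (align 4); size 12, align 4
@0: version [1B, align 1] → 1
@1: attrs [1B, align 1] → 2
@2: blocks [1B, align 1] → 3
+1 pad (align 4)
@4: size [12B, align 4] → 16
@16: n_entries [8B, align 8] → 24
@24: signature [1B, align 1] → 25
+1 pad (align 2)
@26: reserved [2B, align 2] → 28
+4 tail pad (align 8)
size 32, align 8
array of 19: 19 × 32 = 608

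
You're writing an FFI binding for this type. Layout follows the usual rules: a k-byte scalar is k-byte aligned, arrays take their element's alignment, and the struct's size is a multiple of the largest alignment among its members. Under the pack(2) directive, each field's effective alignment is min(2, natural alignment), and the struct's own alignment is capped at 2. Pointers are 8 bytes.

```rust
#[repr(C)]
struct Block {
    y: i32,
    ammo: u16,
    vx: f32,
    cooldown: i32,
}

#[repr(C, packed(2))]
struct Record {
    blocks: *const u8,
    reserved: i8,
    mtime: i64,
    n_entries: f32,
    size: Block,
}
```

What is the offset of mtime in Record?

10

Block: @0: y [4B, align 4] → 4; @4: ammo [2B, align 2] → 6; +2 pad (align 4); @8: vx [4B, align 4] → 12; @12: cooldown [4B, align 4] → 16; size 16, align 4
@0: blocks [8B, align 2] → 8
@8: reserved [1B, align 1] → 9
+1 pad (align 2)
@10: mtime [8B, align 2] → 18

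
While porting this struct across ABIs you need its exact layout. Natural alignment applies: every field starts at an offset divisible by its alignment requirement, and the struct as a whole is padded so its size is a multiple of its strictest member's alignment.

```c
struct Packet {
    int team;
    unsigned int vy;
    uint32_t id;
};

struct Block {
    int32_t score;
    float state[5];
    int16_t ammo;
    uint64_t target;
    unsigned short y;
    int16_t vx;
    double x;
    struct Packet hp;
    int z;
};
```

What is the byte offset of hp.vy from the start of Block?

Packet: team at 0 (size 4, align 4) → ends 4; vy at 4 (size 4, align 4) → ends 8; id at 8 (size 4, align 4) → ends 12; total 12 bytes, alignment 4
score at 0 (size 4, align 4) → ends 4
state at 4 (size 20, align 4) → ends 24
ammo at 24 (size 2, align 2) → ends 26
pad 6 to align 8 for target
target at 32 (size 8, align 8) → ends 40
y at 40 (size 2, align 2) → ends 42
vx at 42 (size 2, align 2) → ends 44
pad 4 to align 8 for x
x at 48 (size 8, align 8) → ends 56
hp at 56 (size 12, align 4) → ends 68
within Packet: vy at 4
56 + 4 = 60

60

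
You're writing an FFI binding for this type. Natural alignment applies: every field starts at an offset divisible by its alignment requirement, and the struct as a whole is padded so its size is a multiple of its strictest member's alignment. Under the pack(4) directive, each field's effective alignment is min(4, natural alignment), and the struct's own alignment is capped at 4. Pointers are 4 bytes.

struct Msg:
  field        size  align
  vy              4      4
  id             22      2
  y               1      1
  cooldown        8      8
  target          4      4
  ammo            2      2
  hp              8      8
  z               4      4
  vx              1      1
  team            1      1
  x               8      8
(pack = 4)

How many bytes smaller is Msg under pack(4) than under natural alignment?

natural layout:
  0..4  vy  (4B, 4-aligned)
  4..26  id  (22B, 2-aligned)
  26..27  y  (1B, 1-aligned)
  27..32  -- padding (5B)
  32..40  cooldown  (8B, 8-aligned)
  40..44  target  (4B, 4-aligned)
  44..46  ammo  (2B, 2-aligned)
  46..48  -- padding (2B)
  48..56  hp  (8B, 8-aligned)
  56..60  z  (4B, 4-aligned)
  60..61  vx  (1B, 1-aligned)
  61..62  team  (1B, 1-aligned)
  62..64  -- padding (2B)
  64..72  x  (8B, 8-aligned)
  sizeof = 72, alignof = 8
packed(4) layout:
  0..4  vy  (4B, 4-aligned)
  4..26  id  (22B, 2-aligned)
  26..27  y  (1B, 1-aligned)
  27..28  -- padding (1B)
  28..36  cooldown  (8B, 4-aligned)
  36..40  target  (4B, 4-aligned)
  40..42  ammo  (2B, 2-aligned)
  42..44  -- padding (2B)
  44..52  hp  (8B, 4-aligned)
  52..56  z  (4B, 4-aligned)
  56..57  vx  (1B, 1-aligned)
  57..58  team  (1B, 1-aligned)
  58..60  -- padding (2B)
  60..68  x  (8B, 4-aligned)
  sizeof = 68, alignof = 4
72 − 68 = 4

4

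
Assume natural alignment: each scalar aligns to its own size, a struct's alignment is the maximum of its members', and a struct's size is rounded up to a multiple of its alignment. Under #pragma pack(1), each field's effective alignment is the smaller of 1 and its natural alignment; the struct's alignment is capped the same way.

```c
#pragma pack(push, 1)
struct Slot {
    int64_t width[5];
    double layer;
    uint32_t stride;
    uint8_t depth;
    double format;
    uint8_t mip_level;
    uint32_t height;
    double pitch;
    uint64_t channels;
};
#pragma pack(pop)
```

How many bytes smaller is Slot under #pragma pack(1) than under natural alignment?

natural layout:
  0..40  width  (40B, 8-aligned)
  40..48  layer  (8B, 8-aligned)
  48..52  stride  (4B, 4-aligned)
  52..53  depth  (1B, 1-aligned)
  53..56  -- padding (3B)
  56..64  format  (8B, 8-aligned)
  64..65  mip_level  (1B, 1-aligned)
  65..68  -- padding (3B)
  68..72  height  (4B, 4-aligned)
  72..80  pitch  (8B, 8-aligned)
  80..88  channels  (8B, 8-aligned)
  sizeof = 88, alignof = 8
packed(1) layout:
  0..40  width  (40B, 1-aligned)
  40..48  layer  (8B, 1-aligned)
  48..52  stride  (4B, 1-aligned)
  52..53  depth  (1B, 1-aligned)
  53..61  format  (8B, 1-aligned)
  61..62  mip_level  (1B, 1-aligned)
  62..66  height  (4B, 1-aligned)
  66..74  pitch  (8B, 1-aligned)
  74..82  channels  (8B, 1-aligned)
  sizeof = 82, alignof = 1
88 − 82 = 6

6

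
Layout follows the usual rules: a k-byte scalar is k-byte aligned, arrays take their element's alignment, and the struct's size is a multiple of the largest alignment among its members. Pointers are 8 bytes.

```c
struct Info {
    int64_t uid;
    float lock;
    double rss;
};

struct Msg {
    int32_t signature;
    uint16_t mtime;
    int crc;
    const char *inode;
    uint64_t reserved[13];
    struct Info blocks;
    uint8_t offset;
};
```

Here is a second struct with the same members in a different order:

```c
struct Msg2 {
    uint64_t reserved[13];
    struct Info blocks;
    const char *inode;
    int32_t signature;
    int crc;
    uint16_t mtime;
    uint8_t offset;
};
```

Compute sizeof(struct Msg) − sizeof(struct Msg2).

Info: @0: uid [8B, align 8] → 8; @8: lock [4B, align 4] → 12; +4 pad (align 8); @16: rss [8B, align 8] → 24; size 24, align 8
@0: signature [4B, align 4] → 4
@4: mtime [2B, align 2] → 6
+2 pad (align 4)
@8: crc [4B, align 4] → 12
+4 pad (align 8)
@16: inode [8B, align 8] → 24
@24: reserved [104B, align 8] → 128
@128: blocks [24B, align 8] → 152
@152: offset [1B, align 1] → 153
+7 tail pad (align 8)
size 160, align 8
— Msg2 —
@0: reserved [104B, align 8] → 104
@104: blocks [24B, align 8] → 128
@128: inode [8B, align 8] → 136
@136: signature [4B, align 4] → 140
@140: crc [4B, align 4] → 144
@144: mtime [2B, align 2] → 146
@146: offset [1B, align 1] → 147
+5 tail pad (align 8)
size 152, align 8
160 − 152 = 8

8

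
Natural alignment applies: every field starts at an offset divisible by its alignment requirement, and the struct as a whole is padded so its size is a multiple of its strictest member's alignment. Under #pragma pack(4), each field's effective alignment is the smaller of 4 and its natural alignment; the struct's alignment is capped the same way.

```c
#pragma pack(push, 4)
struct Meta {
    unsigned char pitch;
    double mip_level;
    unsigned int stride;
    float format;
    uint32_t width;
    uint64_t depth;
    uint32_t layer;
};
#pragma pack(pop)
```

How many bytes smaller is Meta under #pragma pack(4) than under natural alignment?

12

natural layout:
  pitch at 0 (size 1, align 1) → ends 1
  pad 7 to align 8 for mip_level
  mip_level at 8 (size 8, align 8) → ends 16
  stride at 16 (size 4, align 4) → ends 20
  format at 20 (size 4, align 4) → ends 24
  width at 24 (size 4, align 4) → ends 28
  pad 4 to align 8 for depth
  depth at 32 (size 8, align 8) → ends 40
  layer at 40 (size 4, align 4) → ends 44
  tail pad 4 to reach multiple of 8
  total 48 bytes, alignment 8
packed(4) layout:
  pitch at 0 (size 1, align 1) → ends 1
  pad 3 to align 4 for mip_level
  mip_level at 4 (size 8, align 4) → ends 12
  stride at 12 (size 4, align 4) → ends 16
  format at 16 (size 4, align 4) → ends 20
  width at 20 (size 4, align 4) → ends 24
  depth at 24 (size 8, align 4) → ends 32
  layer at 32 (size 4, align 4) → ends 36
  total 36 bytes, alignment 4
48 − 36 = 12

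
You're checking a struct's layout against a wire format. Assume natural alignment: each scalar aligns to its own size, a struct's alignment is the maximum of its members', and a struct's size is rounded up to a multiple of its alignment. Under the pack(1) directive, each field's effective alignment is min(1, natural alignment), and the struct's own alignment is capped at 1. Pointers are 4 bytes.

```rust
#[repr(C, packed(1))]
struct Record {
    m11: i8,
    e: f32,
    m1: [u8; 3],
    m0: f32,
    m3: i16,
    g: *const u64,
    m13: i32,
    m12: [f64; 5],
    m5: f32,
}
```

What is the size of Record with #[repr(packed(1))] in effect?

m11 at 0 (size 1, align 1) → ends 1
e at 1 (size 4, align 1) → ends 5
m1 at 5 (size 3, align 1) → ends 8
m0 at 8 (size 4, align 1) → ends 12
m3 at 12 (size 2, align 1) → ends 14
g at 14 (size 4, align 1) → ends 18
m13 at 18 (size 4, align 1) → ends 22
m12 at 22 (size 40, align 1) → ends 62
m5 at 62 (size 4, align 1) → ends 66
total 66 bytes, alignment 1

66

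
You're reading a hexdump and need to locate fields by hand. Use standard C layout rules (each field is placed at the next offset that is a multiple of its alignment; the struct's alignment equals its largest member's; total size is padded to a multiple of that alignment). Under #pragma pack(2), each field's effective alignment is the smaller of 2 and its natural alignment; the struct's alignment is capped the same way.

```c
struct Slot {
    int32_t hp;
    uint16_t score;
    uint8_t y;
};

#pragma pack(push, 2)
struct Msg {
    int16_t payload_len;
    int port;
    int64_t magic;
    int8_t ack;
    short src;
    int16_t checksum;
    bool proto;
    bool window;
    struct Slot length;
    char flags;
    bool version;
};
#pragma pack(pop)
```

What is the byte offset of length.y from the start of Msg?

Slot: 0..4  hp  (4B, 4-aligned); 4..6  score  (2B, 2-aligned); 6..7  y  (1B, 1-aligned); 7..8  -- tail padding (1B); sizeof = 8, alignof = 4
0..2  payload_len  (2B, 2-aligned)
2..6  port  (4B, 2-aligned)
6..14  magic  (8B, 2-aligned)
14..15  ack  (1B, 1-aligned)
15..16  -- padding (1B)
16..18  src  (2B, 2-aligned)
18..20  checksum  (2B, 2-aligned)
20..21  proto  (1B, 1-aligned)
21..22  window  (1B, 1-aligned)
22..30  length  (8B, 2-aligned)
within Slot: y at 6
22 + 6 = 28

28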